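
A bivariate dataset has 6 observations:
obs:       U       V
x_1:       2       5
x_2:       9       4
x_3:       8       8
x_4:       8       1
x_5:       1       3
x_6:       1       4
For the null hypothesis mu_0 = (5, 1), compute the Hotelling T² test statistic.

Step 1 — sample mean vector:
  mean(U) = (2 + 9 + 8 + 8 + 1 + 1) / 6 = 29/6 = 4.8333
  mean(V) = (5 + 4 + 8 + 1 + 3 + 4) / 6 = 25/6 = 4.1667
  x̄ = (4.8333, 4.1667),  deviation x̄ - mu_0 = (4.8333, 4.1667) - (5, 1) = (-0.1667, 3.1667).

Step 2 — sample covariance matrix, S[i,j] = (1/(n-1)) · Σ_k (x_{k,i} - mean_i) · (x_{k,j} - mean_j), divisor n-1 = 5:
  S[U,U] = ((-2.8333)·(-2.8333) + (4.1667)·(4.1667) + (3.1667)·(3.1667) + (3.1667)·(3.1667) + (-3.8333)·(-3.8333) + (-3.8333)·(-3.8333)) / 5 = 74.8333/5 = 14.9667
  S[U,V] = ((-2.8333)·(0.8333) + (4.1667)·(-0.1667) + (3.1667)·(3.8333) + (3.1667)·(-3.1667) + (-3.8333)·(-1.1667) + (-3.8333)·(-0.1667)) / 5 = 4.1667/5 = 0.8333
  S[V,V] = ((0.8333)·(0.8333) + (-0.1667)·(-0.1667) + (3.8333)·(3.8333) + (-3.1667)·(-3.1667) + (-1.1667)·(-1.1667) + (-0.1667)·(-0.1667)) / 5 = 26.8333/5 = 5.3667
  S = [[14.9667, 0.8333],
 [0.8333, 5.3667]].

Step 3 — invert S. det(S) = 14.9667·5.3667 - (0.8333)² = 79.6267.
  S^{-1} = (1/det) · [[d, -b], [-b, a]] = [[0.0674, -0.0105],
 [-0.0105, 0.188]].

Step 4 — quadratic form (x̄ - mu_0)^T · S^{-1} · (x̄ - mu_0):
  S^{-1} · (x̄ - mu_0) = (-0.0444, 0.597),
  (x̄ - mu_0)^T · [...] = (-0.1667)·(-0.0444) + (3.1667)·(0.597) = 1.8977.

Step 5 — scale by n: T² = 6 · 1.8977 = 11.3865.

T² ≈ 11.3865


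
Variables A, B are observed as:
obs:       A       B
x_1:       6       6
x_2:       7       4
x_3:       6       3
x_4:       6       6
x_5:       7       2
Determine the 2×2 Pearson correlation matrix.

Step 1 — column means:
  mean(A) = (6 + 7 + 6 + 6 + 7) / 5 = 32/5 = 6.4
  mean(B) = (6 + 4 + 3 + 6 + 2) / 5 = 21/5 = 4.2

Step 2 — sample variances and covariances s[i,j] = (1/(n-1)) · Σ_k (x_{k,i} - mean_i) · (x_{k,j} - mean_j), with n-1 = 4:
  s[A,A] = ((-0.4)·(-0.4) + (0.6)·(0.6) + (-0.4)·(-0.4) + (-0.4)·(-0.4) + (0.6)·(0.6)) / 4 = 1.2/4 = 0.3
  s[A,B] = ((-0.4)·(1.8) + (0.6)·(-0.2) + (-0.4)·(-1.2) + (-0.4)·(1.8) + (0.6)·(-2.2)) / 4 = -2.4/4 = -0.6
  s[B,B] = ((1.8)·(1.8) + (-0.2)·(-0.2) + (-1.2)·(-1.2) + (1.8)·(1.8) + (-2.2)·(-2.2)) / 4 = 12.8/4 = 3.2
  Sample standard deviations s_i = √(s[i,i]):
  s(A) = √(0.3) = 0.5477
  s(B) = √(3.2) = 1.7889

Step 3 — r_{ij} = s_{ij} / (s_i · s_j):
  r[A,A] = 1 (diagonal).
  r[A,B] = -0.6 / (0.5477 · 1.7889) = -0.6 / 0.9798 = -0.6124
  r[B,B] = 1 (diagonal).

R is symmetric with unit diagonal. Assembling:

R = [[1, -0.6124],
 [-0.6124, 1]]


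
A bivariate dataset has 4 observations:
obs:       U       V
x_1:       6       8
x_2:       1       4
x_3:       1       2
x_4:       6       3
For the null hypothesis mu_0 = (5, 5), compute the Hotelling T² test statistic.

Step 1 — sample mean vector:
  mean(U) = (6 + 1 + 1 + 6) / 4 = 14/4 = 3.5
  mean(V) = (8 + 4 + 2 + 3) / 4 = 17/4 = 4.25
  x̄ = (3.5, 4.25),  deviation x̄ - mu_0 = (3.5, 4.25) - (5, 5) = (-1.5, -0.75).

Step 2 — sample covariance matrix, S[i,j] = (1/(n-1)) · Σ_k (x_{k,i} - mean_i) · (x_{k,j} - mean_j), divisor n-1 = 3:
  S[U,U] = ((2.5)·(2.5) + (-2.5)·(-2.5) + (-2.5)·(-2.5) + (2.5)·(2.5)) / 3 = 25/3 = 8.3333
  S[U,V] = ((2.5)·(3.75) + (-2.5)·(-0.25) + (-2.5)·(-2.25) + (2.5)·(-1.25)) / 3 = 12.5/3 = 4.1667
  S[V,V] = ((3.75)·(3.75) + (-0.25)·(-0.25) + (-2.25)·(-2.25) + (-1.25)·(-1.25)) / 3 = 20.75/3 = 6.9167
  S = [[8.3333, 4.1667],
 [4.1667, 6.9167]].

Step 3 — invert S. det(S) = 8.3333·6.9167 - (4.1667)² = 40.2778.
  S^{-1} = (1/det) · [[d, -b], [-b, a]] = [[0.1717, -0.1034],
 [-0.1034, 0.2069]].

Step 4 — quadratic form (x̄ - mu_0)^T · S^{-1} · (x̄ - mu_0):
  S^{-1} · (x̄ - mu_0) = (-0.18, 0),
  (x̄ - mu_0)^T · [...] = (-1.5)·(-0.18) + (-0.75)·(0) = 0.27.

Step 5 — scale by n: T² = 4 · 0.27 = 1.08.

T² ≈ 1.08


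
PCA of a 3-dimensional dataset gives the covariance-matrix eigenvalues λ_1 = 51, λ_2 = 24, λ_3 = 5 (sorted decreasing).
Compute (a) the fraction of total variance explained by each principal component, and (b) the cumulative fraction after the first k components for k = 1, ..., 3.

Step 1 — total variance = trace(Sigma) = Σ λ_i = 51 + 24 + 5 = 80.

Step 2 — fraction explained by component i = λ_i / Σ λ:
  PC1: 51/80 = 0.6375
  PC2: 24/80 = 0.3
  PC3: 5/80 = 0.0625

Step 3 — cumulative fraction after k components = (λ_1 + ... + λ_k) / Σ λ:
  k = 1: 51/80 = 0.6375
  k = 2: (51 + 24)/80 = 75/80 = 0.9375
  k = 3: (51 + 24 + 5)/80 = 80/80 = 1

Summary (fraction, with percent):

explained: PC1 0.6375 (63.75%), PC2 0.3 (30%), PC3 0.0625 (6.25%);  cumulative: 0.6375, 0.9375, 1


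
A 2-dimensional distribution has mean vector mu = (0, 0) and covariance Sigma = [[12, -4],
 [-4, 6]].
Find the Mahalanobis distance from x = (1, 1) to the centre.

Step 1 — centre the observation: (x - mu) = (1, 1).

Step 2 — invert Sigma. det(Sigma) = 12·6 - (-4)² = 56.
  Sigma^{-1} = (1/det) · [[d, -b], [-b, a]] = [[0.1071, 0.0714],
 [0.0714, 0.2143]].

Step 3 — form the quadratic (x - mu)^T · Sigma^{-1} · (x - mu):
  Sigma^{-1} · (x - mu) = (0.1786, 0.2857).
  (x - mu)^T · [Sigma^{-1} · (x - mu)] = (1)·(0.1786) + (1)·(0.2857) = 0.4643.

Step 4 — take square root: d = √(0.4643) ≈ 0.6814.

d(x, mu) = √(0.4643) ≈ 0.6814


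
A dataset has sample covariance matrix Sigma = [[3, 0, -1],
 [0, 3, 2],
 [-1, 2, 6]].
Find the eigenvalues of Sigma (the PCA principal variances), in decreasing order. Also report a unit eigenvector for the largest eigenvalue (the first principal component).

Step 1 — characteristic polynomial p(λ) = det(λI - Sigma) = λ³ - tr·λ² + c_1·λ - det, where tr = trace, c_1 = sum of the principal 2×2 minors, det = det(Sigma):
  tr = 3 + 3 + 6 = 12,
  c_1 = (3·3 - (0)²) + (3·6 - (-1)²) + (3·6 - (2)²) = 9 + 17 + 14 = 40,
  det = 3·(3·6 - (2)²) - (0)·((0)·6 - (2)·(-1)) + (-1)·((0)·(2) - 3·(-1)) = 3·(14) - (0)·(2) + (-1)·(3) = 39.
  So p(λ) = λ³ - 12λ² + 40λ - 39.
Step 2 — look for an integer root (rational root theorem: any rational root is an integer divisor of 39). Testing λ = 3:
  p(3) = 27 - 108 + 120 - 39 = 0  ✓
  Dividing out (λ - 3): p(λ) = (λ - 3)(λ² - 9λ + 13).
Step 3 — remaining eigenvalues from the quadratic λ² - 9λ + 13 = 0:
  Δ = 9² - 4·13 = 81 - 52 = 29,  λ = (9 ± √29)/2 = (9 ± 5.3852)/2 ≈ 7.1926 or 1.8074.
  Sorted: λ_1 = 7.1926,  λ_2 = 3,  λ_3 = 1.8074  (check: sum = 12 = tr ✓).

Step 4 — unit eigenvector for λ_1 ≈ 7.1926: v spans the null space of (Sigma - λ_1 I), whose rows are
  r_1 = (-4.1926, 0, -1),  r_2 = (0, -4.1926, 2),  r_3 = (-1, 2, -1.1926).
  v is orthogonal to every row, so take v ∝ r_1 × r_2 = ((0)·(2) - (-1)·(-4.1926), (-1)·(0) - (-4.1926)·(2), (-4.1926)·(-4.1926) - (0)·(0)) ≈ (-4.1926, 8.3852, 17.5777).
  Rescale (multiply by -1 so the first nonzero entry is positive): u = (4.1926, -8.3852, -17.5777).
  ||u|| = √((4.1926)² + (-8.3852)² + (-17.5777)²) = √(396.8659) ≈ 19.9215,  v_1 = u/||u|| ≈ (0.2105, -0.4209, -0.8824) (||v_1|| = 1).

λ_1 = 7.1926,  λ_2 = 3,  λ_3 = 1.8074;  v_1 ≈ (0.2105, -0.4209, -0.8824)


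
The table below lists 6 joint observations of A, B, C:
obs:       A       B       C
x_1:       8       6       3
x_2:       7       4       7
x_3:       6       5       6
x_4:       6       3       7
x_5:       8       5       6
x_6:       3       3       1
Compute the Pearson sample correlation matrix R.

Step 1 — column means:
  mean(A) = (8 + 7 + 6 + 6 + 8 + 3) / 6 = 38/6 = 6.3333
  mean(B) = (6 + 4 + 5 + 3 + 5 + 3) / 6 = 26/6 = 4.3333
  mean(C) = (3 + 7 + 6 + 7 + 6 + 1) / 6 = 30/6 = 5

Step 2 — sample variances and covariances s[i,j] = (1/(n-1)) · Σ_k (x_{k,i} - mean_i) · (x_{k,j} - mean_j), with n-1 = 5:
  s[A,A] = ((1.6667)·(1.6667) + (0.6667)·(0.6667) + (-0.3333)·(-0.3333) + (-0.3333)·(-0.3333) + (1.6667)·(1.6667) + (-3.3333)·(-3.3333)) / 5 = 17.3333/5 = 3.4667
  s[A,B] = ((1.6667)·(1.6667) + (0.6667)·(-0.3333) + (-0.3333)·(0.6667) + (-0.3333)·(-1.3333) + (1.6667)·(0.6667) + (-3.3333)·(-1.3333)) / 5 = 8.3333/5 = 1.6667
  s[A,C] = ((1.6667)·(-2) + (0.6667)·(2) + (-0.3333)·(1) + (-0.3333)·(2) + (1.6667)·(1) + (-3.3333)·(-4)) / 5 = 12/5 = 2.4
  s[B,B] = ((1.6667)·(1.6667) + (-0.3333)·(-0.3333) + (0.6667)·(0.6667) + (-1.3333)·(-1.3333) + (0.6667)·(0.6667) + (-1.3333)·(-1.3333)) / 5 = 7.3333/5 = 1.4667
  s[B,C] = ((1.6667)·(-2) + (-0.3333)·(2) + (0.6667)·(1) + (-1.3333)·(2) + (0.6667)·(1) + (-1.3333)·(-4)) / 5 = 0/5 = 0
  s[C,C] = ((-2)·(-2) + (2)·(2) + (1)·(1) + (2)·(2) + (1)·(1) + (-4)·(-4)) / 5 = 30/5 = 6
  Sample standard deviations s_i = √(s[i,i]):
  s(A) = √(3.4667) = 1.8619
  s(B) = √(1.4667) = 1.2111
  s(C) = √(6) = 2.4495

Step 3 — r_{ij} = s_{ij} / (s_i · s_j):
  r[A,A] = 1 (diagonal).
  r[A,B] = 1.6667 / (1.8619 · 1.2111) = 1.6667 / 2.2549 = 0.7391
  r[A,C] = 2.4 / (1.8619 · 2.4495) = 2.4 / 4.5607 = 0.5262
  r[B,B] = 1 (diagonal).
  r[B,C] = 0 / (1.2111 · 2.4495) = 0 / 2.9665 = 0
  r[C,C] = 1 (diagonal).

R is symmetric with unit diagonal. Assembling:

R = [[1, 0.7391, 0.5262],
 [0.7391, 1, 0],
 [0.5262, 0, 1]]


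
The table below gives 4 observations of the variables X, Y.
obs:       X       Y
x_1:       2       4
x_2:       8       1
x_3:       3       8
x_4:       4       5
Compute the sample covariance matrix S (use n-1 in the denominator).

Step 1 — column means:
  mean(X) = (2 + 8 + 3 + 4) / 4 = 17/4 = 4.25
  mean(Y) = (4 + 1 + 8 + 5) / 4 = 18/4 = 4.5

Step 2 — sample covariance S[i,j] = (1/(n-1)) · Σ_k (x_{k,i} - mean_i) · (x_{k,j} - mean_j), with n-1 = 3.
  S[X,X] = ((-2.25)·(-2.25) + (3.75)·(3.75) + (-1.25)·(-1.25) + (-0.25)·(-0.25)) / 3 = 20.75/3 = 6.9167
  S[X,Y] = ((-2.25)·(-0.5) + (3.75)·(-3.5) + (-1.25)·(3.5) + (-0.25)·(0.5)) / 3 = -16.5/3 = -5.5
  S[Y,Y] = ((-0.5)·(-0.5) + (-3.5)·(-3.5) + (3.5)·(3.5) + (0.5)·(0.5)) / 3 = 25/3 = 8.3333

S is symmetric (S[j,i] = S[i,j]). Assembling:

S = [[6.9167, -5.5],
 [-5.5, 8.3333]]


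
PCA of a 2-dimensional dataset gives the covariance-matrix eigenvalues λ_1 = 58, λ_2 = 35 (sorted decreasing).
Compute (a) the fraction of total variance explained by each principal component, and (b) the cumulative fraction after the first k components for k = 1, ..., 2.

Step 1 — total variance = trace(Sigma) = Σ λ_i = 58 + 35 = 93.

Step 2 — fraction explained by component i = λ_i / Σ λ:
  PC1: 58/93 = 0.6237
  PC2: 35/93 = 0.3763

Step 3 — cumulative fraction after k components = (λ_1 + ... + λ_k) / Σ λ:
  k = 1: 58/93 = 0.6237
  k = 2: (58 + 35)/93 = 93/93 = 1

Summary (fraction, with percent):

explained: PC1 0.6237 (62.37%), PC2 0.3763 (37.63%);  cumulative: 0.6237, 1


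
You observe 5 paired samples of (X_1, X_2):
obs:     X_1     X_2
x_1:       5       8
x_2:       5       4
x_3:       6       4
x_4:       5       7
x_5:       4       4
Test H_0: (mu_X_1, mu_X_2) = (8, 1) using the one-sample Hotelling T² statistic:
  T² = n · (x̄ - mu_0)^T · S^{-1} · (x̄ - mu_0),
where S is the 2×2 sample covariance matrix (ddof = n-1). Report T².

Step 1 — sample mean vector:
  mean(X_1) = (5 + 5 + 6 + 5 + 4) / 5 = 25/5 = 5
  mean(X_2) = (8 + 4 + 4 + 7 + 4) / 5 = 27/5 = 5.4
  x̄ = (5, 5.4),  deviation x̄ - mu_0 = (5, 5.4) - (8, 1) = (-3, 4.4).

Step 2 — sample covariance matrix, S[i,j] = (1/(n-1)) · Σ_k (x_{k,i} - mean_i) · (x_{k,j} - mean_j), divisor n-1 = 4:
  S[X_1,X_1] = ((0)·(0) + (0)·(0) + (1)·(1) + (0)·(0) + (-1)·(-1)) / 4 = 2/4 = 0.5
  S[X_1,X_2] = ((0)·(2.6) + (0)·(-1.4) + (1)·(-1.4) + (0)·(1.6) + (-1)·(-1.4)) / 4 = 0/4 = 0
  S[X_2,X_2] = ((2.6)·(2.6) + (-1.4)·(-1.4) + (-1.4)·(-1.4) + (1.6)·(1.6) + (-1.4)·(-1.4)) / 4 = 15.2/4 = 3.8
  S = [[0.5, 0],
 [0, 3.8]].

Step 3 — invert S. det(S) = 0.5·3.8 - (0)² = 1.9.
  S^{-1} = (1/det) · [[d, -b], [-b, a]] = [[2, 0],
 [0, 0.2632]].

Step 4 — quadratic form (x̄ - mu_0)^T · S^{-1} · (x̄ - mu_0):
  S^{-1} · (x̄ - mu_0) = (-6, 1.1579),
  (x̄ - mu_0)^T · [...] = (-3)·(-6) + (4.4)·(1.1579) = 23.0947.

Step 5 — scale by n: T² = 5 · 23.0947 = 115.4737.

T² ≈ 115.4737


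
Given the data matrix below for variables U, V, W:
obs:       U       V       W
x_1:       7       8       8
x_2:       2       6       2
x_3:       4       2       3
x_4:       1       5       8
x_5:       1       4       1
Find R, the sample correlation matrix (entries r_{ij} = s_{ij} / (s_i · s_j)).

Step 1 — column means:
  mean(U) = (7 + 2 + 4 + 1 + 1) / 5 = 15/5 = 3
  mean(V) = (8 + 6 + 2 + 5 + 4) / 5 = 25/5 = 5
  mean(W) = (8 + 2 + 3 + 8 + 1) / 5 = 22/5 = 4.4

Step 2 — sample variances and covariances s[i,j] = (1/(n-1)) · Σ_k (x_{k,i} - mean_i) · (x_{k,j} - mean_j), with n-1 = 4:
  s[U,U] = ((4)·(4) + (-1)·(-1) + (1)·(1) + (-2)·(-2) + (-2)·(-2)) / 4 = 26/4 = 6.5
  s[U,V] = ((4)·(3) + (-1)·(1) + (1)·(-3) + (-2)·(0) + (-2)·(-1)) / 4 = 10/4 = 2.5
  s[U,W] = ((4)·(3.6) + (-1)·(-2.4) + (1)·(-1.4) + (-2)·(3.6) + (-2)·(-3.4)) / 4 = 15/4 = 3.75
  s[V,V] = ((3)·(3) + (1)·(1) + (-3)·(-3) + (0)·(0) + (-1)·(-1)) / 4 = 20/4 = 5
  s[V,W] = ((3)·(3.6) + (1)·(-2.4) + (-3)·(-1.4) + (0)·(3.6) + (-1)·(-3.4)) / 4 = 16/4 = 4
  s[W,W] = ((3.6)·(3.6) + (-2.4)·(-2.4) + (-1.4)·(-1.4) + (3.6)·(3.6) + (-3.4)·(-3.4)) / 4 = 45.2/4 = 11.3
  Sample standard deviations s_i = √(s[i,i]):
  s(U) = √(6.5) = 2.5495
  s(V) = √(5) = 2.2361
  s(W) = √(11.3) = 3.3615

Step 3 — r_{ij} = s_{ij} / (s_i · s_j):
  r[U,U] = 1 (diagonal).
  r[U,V] = 2.5 / (2.5495 · 2.2361) = 2.5 / 5.7009 = 0.4385
  r[U,W] = 3.75 / (2.5495 · 3.3615) = 3.75 / 8.5703 = 0.4376
  r[V,V] = 1 (diagonal).
  r[V,W] = 4 / (2.2361 · 3.3615) = 4 / 7.5166 = 0.5322
  r[W,W] = 1 (diagonal).

R is symmetric with unit diagonal. Assembling:

R = [[1, 0.4385, 0.4376],
 [0.4385, 1, 0.5322],
 [0.4376, 0.5322, 1]]


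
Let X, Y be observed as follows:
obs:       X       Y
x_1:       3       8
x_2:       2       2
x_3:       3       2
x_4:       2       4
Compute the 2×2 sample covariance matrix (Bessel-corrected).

Step 1 — column means:
  mean(X) = (3 + 2 + 3 + 2) / 4 = 10/4 = 2.5
  mean(Y) = (8 + 2 + 2 + 4) / 4 = 16/4 = 4

Step 2 — sample covariance S[i,j] = (1/(n-1)) · Σ_k (x_{k,i} - mean_i) · (x_{k,j} - mean_j), with n-1 = 3.
  S[X,X] = ((0.5)·(0.5) + (-0.5)·(-0.5) + (0.5)·(0.5) + (-0.5)·(-0.5)) / 3 = 1/3 = 0.3333
  S[X,Y] = ((0.5)·(4) + (-0.5)·(-2) + (0.5)·(-2) + (-0.5)·(0)) / 3 = 2/3 = 0.6667
  S[Y,Y] = ((4)·(4) + (-2)·(-2) + (-2)·(-2) + (0)·(0)) / 3 = 24/3 = 8

S is symmetric (S[j,i] = S[i,j]). Assembling:

S = [[0.3333, 0.6667],
 [0.6667, 8]]


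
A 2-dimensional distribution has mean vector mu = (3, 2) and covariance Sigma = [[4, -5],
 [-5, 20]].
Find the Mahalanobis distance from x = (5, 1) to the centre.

Step 1 — centre the observation: (x - mu) = (2, -1).

Step 2 — invert Sigma. det(Sigma) = 4·20 - (-5)² = 55.
  Sigma^{-1} = (1/det) · [[d, -b], [-b, a]] = [[0.3636, 0.0909],
 [0.0909, 0.0727]].

Step 3 — form the quadratic (x - mu)^T · Sigma^{-1} · (x - mu):
  Sigma^{-1} · (x - mu) = (0.6364, 0.1091).
  (x - mu)^T · [Sigma^{-1} · (x - mu)] = (2)·(0.6364) + (-1)·(0.1091) = 1.1636.

Step 4 — take square root: d = √(1.1636) ≈ 1.0787.

d(x, mu) = √(1.1636) ≈ 1.0787


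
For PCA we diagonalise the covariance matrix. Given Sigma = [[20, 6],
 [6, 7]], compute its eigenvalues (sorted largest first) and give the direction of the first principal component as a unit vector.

Step 1 — characteristic polynomial of 2×2 Sigma:
  det(Sigma - λI) = λ² - trace · λ + det = 0.
  trace = 20 + 7 = 27, det = 20·7 - (6)² = 104.
Step 2 — discriminant:
  Δ = trace² - 4·det = 729 - 416 = 313.
Step 3 — eigenvalues:
  λ = (trace ± √Δ)/2 = (27 ± 17.6918)/2,
  λ_1 = 22.3459,  λ_2 = 4.6541.

Step 4 — unit eigenvector for λ_1: solve (Sigma - λ_1 I)v = 0. First row:
  (20 - 22.3459)·v_x + (6)·v_y = 0, i.e. (-2.3459)·v_x + (6)·v_y = 0,
  so v ∝ (b, λ_1 - a) = (6, 2.3459) = u.
  ||u|| = √((6)² + (2.3459)²) = √(41.5033) ≈ 6.4423,
  v_1 = u/||u|| ≈ (0.9313, 0.3641) (||v_1|| = 1).

λ_1 = 22.3459,  λ_2 = 4.6541;  v_1 ≈ (0.9313, 0.3641)


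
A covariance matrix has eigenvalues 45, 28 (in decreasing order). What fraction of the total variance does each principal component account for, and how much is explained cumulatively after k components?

Step 1 — total variance = trace(Sigma) = Σ λ_i = 45 + 28 = 73.

Step 2 — fraction explained by component i = λ_i / Σ λ:
  PC1: 45/73 = 0.6164
  PC2: 28/73 = 0.3836

Step 3 — cumulative fraction after k components = (λ_1 + ... + λ_k) / Σ λ:
  k = 1: 45/73 = 0.6164
  k = 2: (45 + 28)/73 = 73/73 = 1

Summary (fraction, with percent):

explained: PC1 0.6164 (61.64%), PC2 0.3836 (38.36%);  cumulative: 0.6164, 1


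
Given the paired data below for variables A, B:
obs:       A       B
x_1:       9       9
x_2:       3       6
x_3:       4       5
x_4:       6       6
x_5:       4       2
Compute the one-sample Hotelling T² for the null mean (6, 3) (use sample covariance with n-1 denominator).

Step 1 — sample mean vector:
  mean(A) = (9 + 3 + 4 + 6 + 4) / 5 = 26/5 = 5.2
  mean(B) = (9 + 6 + 5 + 6 + 2) / 5 = 28/5 = 5.6
  x̄ = (5.2, 5.6),  deviation x̄ - mu_0 = (5.2, 5.6) - (6, 3) = (-0.8, 2.6).

Step 2 — sample covariance matrix, S[i,j] = (1/(n-1)) · Σ_k (x_{k,i} - mean_i) · (x_{k,j} - mean_j), divisor n-1 = 4:
  S[A,A] = ((3.8)·(3.8) + (-2.2)·(-2.2) + (-1.2)·(-1.2) + (0.8)·(0.8) + (-1.2)·(-1.2)) / 4 = 22.8/4 = 5.7
  S[A,B] = ((3.8)·(3.4) + (-2.2)·(0.4) + (-1.2)·(-0.6) + (0.8)·(0.4) + (-1.2)·(-3.6)) / 4 = 17.4/4 = 4.35
  S[B,B] = ((3.4)·(3.4) + (0.4)·(0.4) + (-0.6)·(-0.6) + (0.4)·(0.4) + (-3.6)·(-3.6)) / 4 = 25.2/4 = 6.3
  S = [[5.7, 4.35],
 [4.35, 6.3]].

Step 3 — invert S. det(S) = 5.7·6.3 - (4.35)² = 16.9875.
  S^{-1} = (1/det) · [[d, -b], [-b, a]] = [[0.3709, -0.2561],
 [-0.2561, 0.3355]].

Step 4 — quadratic form (x̄ - mu_0)^T · S^{-1} · (x̄ - mu_0):
  S^{-1} · (x̄ - mu_0) = (-0.9625, 1.0773),
  (x̄ - mu_0)^T · [...] = (-0.8)·(-0.9625) + (2.6)·(1.0773) = 3.5709.

Step 5 — scale by n: T² = 5 · 3.5709 = 17.8543.

T² ≈ 17.8543


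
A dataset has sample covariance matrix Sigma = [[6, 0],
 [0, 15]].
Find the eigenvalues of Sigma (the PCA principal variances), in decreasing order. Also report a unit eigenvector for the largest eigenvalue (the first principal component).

Step 1 — characteristic polynomial of 2×2 Sigma:
  det(Sigma - λI) = λ² - trace · λ + det = 0.
  trace = 6 + 15 = 21, det = 6·15 - (0)² = 90.
Step 2 — discriminant:
  Δ = trace² - 4·det = 441 - 360 = 81.
Step 3 — eigenvalues:
  λ = (trace ± √Δ)/2 = (21 ± 9)/2,
  λ_1 = 15,  λ_2 = 6.

Step 4 — unit eigenvector for λ_1: Sigma is diagonal, so its eigenvectors are the coordinate axes. λ_1 = 15 is the diagonal entry on the second coordinate axis, hence
  v_1 = (0, 1) (||v_1|| = 1).

λ_1 = 15,  λ_2 = 6;  v_1 ≈ (0, 1)


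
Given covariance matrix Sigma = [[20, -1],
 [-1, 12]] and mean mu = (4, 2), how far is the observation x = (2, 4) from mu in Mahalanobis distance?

Step 1 — centre the observation: (x - mu) = (-2, 2).

Step 2 — invert Sigma. det(Sigma) = 20·12 - (-1)² = 239.
  Sigma^{-1} = (1/det) · [[d, -b], [-b, a]] = [[0.0502, 0.0042],
 [0.0042, 0.0837]].

Step 3 — form the quadratic (x - mu)^T · Sigma^{-1} · (x - mu):
  Sigma^{-1} · (x - mu) = (-0.0921, 0.159).
  (x - mu)^T · [Sigma^{-1} · (x - mu)] = (-2)·(-0.0921) + (2)·(0.159) = 0.5021.

Step 4 — take square root: d = √(0.5021) ≈ 0.7086.

d(x, mu) = √(0.5021) ≈ 0.7086


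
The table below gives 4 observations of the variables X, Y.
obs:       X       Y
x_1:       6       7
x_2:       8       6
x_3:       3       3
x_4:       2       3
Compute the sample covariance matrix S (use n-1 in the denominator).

Step 1 — column means:
  mean(X) = (6 + 8 + 3 + 2) / 4 = 19/4 = 4.75
  mean(Y) = (7 + 6 + 3 + 3) / 4 = 19/4 = 4.75

Step 2 — sample covariance S[i,j] = (1/(n-1)) · Σ_k (x_{k,i} - mean_i) · (x_{k,j} - mean_j), with n-1 = 3.
  S[X,X] = ((1.25)·(1.25) + (3.25)·(3.25) + (-1.75)·(-1.75) + (-2.75)·(-2.75)) / 3 = 22.75/3 = 7.5833
  S[X,Y] = ((1.25)·(2.25) + (3.25)·(1.25) + (-1.75)·(-1.75) + (-2.75)·(-1.75)) / 3 = 14.75/3 = 4.9167
  S[Y,Y] = ((2.25)·(2.25) + (1.25)·(1.25) + (-1.75)·(-1.75) + (-1.75)·(-1.75)) / 3 = 12.75/3 = 4.25

S is symmetric (S[j,i] = S[i,j]). Assembling:

S = [[7.5833, 4.9167],
 [4.9167, 4.25]]


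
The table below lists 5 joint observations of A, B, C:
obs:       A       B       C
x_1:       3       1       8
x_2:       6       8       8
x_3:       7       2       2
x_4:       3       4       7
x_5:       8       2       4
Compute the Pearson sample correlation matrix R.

Step 1 — column means:
  mean(A) = (3 + 6 + 7 + 3 + 8) / 5 = 27/5 = 5.4
  mean(B) = (1 + 8 + 2 + 4 + 2) / 5 = 17/5 = 3.4
  mean(C) = (8 + 8 + 2 + 7 + 4) / 5 = 29/5 = 5.8

Step 2 — sample variances and covariances s[i,j] = (1/(n-1)) · Σ_k (x_{k,i} - mean_i) · (x_{k,j} - mean_j), with n-1 = 4:
  s[A,A] = ((-2.4)·(-2.4) + (0.6)·(0.6) + (1.6)·(1.6) + (-2.4)·(-2.4) + (2.6)·(2.6)) / 4 = 21.2/4 = 5.3
  s[A,B] = ((-2.4)·(-2.4) + (0.6)·(4.6) + (1.6)·(-1.4) + (-2.4)·(0.6) + (2.6)·(-1.4)) / 4 = 1.2/4 = 0.3
  s[A,C] = ((-2.4)·(2.2) + (0.6)·(2.2) + (1.6)·(-3.8) + (-2.4)·(1.2) + (2.6)·(-1.8)) / 4 = -17.6/4 = -4.4
  s[B,B] = ((-2.4)·(-2.4) + (4.6)·(4.6) + (-1.4)·(-1.4) + (0.6)·(0.6) + (-1.4)·(-1.4)) / 4 = 31.2/4 = 7.8
  s[B,C] = ((-2.4)·(2.2) + (4.6)·(2.2) + (-1.4)·(-3.8) + (0.6)·(1.2) + (-1.4)·(-1.8)) / 4 = 13.4/4 = 3.35
  s[C,C] = ((2.2)·(2.2) + (2.2)·(2.2) + (-3.8)·(-3.8) + (1.2)·(1.2) + (-1.8)·(-1.8)) / 4 = 28.8/4 = 7.2
  Sample standard deviations s_i = √(s[i,i]):
  s(A) = √(5.3) = 2.3022
  s(B) = √(7.8) = 2.7928
  s(C) = √(7.2) = 2.6833

Step 3 — r_{ij} = s_{ij} / (s_i · s_j):
  r[A,A] = 1 (diagonal).
  r[A,B] = 0.3 / (2.3022 · 2.7928) = 0.3 / 6.4296 = 0.0467
  r[A,C] = -4.4 / (2.3022 · 2.6833) = -4.4 / 6.1774 = -0.7123
  r[B,B] = 1 (diagonal).
  r[B,C] = 3.35 / (2.7928 · 2.6833) = 3.35 / 7.494 = 0.447
  r[C,C] = 1 (diagonal).

R is symmetric with unit diagonal. Assembling:

R = [[1, 0.0467, -0.7123],
 [0.0467, 1, 0.447],
 [-0.7123, 0.447, 1]]


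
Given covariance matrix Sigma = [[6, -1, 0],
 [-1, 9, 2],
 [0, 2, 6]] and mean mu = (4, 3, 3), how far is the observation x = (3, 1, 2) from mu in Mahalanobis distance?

Step 1 — centre the observation: (x - mu) = (-1, -2, -1).

Step 2 — invert Sigma (cofactor / det for 3×3, or solve directly):
  Sigma^{-1} = [[0.1701, 0.0204, -0.0068],
 [0.0204, 0.1224, -0.0408],
 [-0.0068, -0.0408, 0.1803]].

Step 3 — form the quadratic (x - mu)^T · Sigma^{-1} · (x - mu):
  Sigma^{-1} · (x - mu) = (-0.2041, -0.2245, -0.0918).
  (x - mu)^T · [Sigma^{-1} · (x - mu)] = (-1)·(-0.2041) + (-2)·(-0.2245) + (-1)·(-0.0918) = 0.7449.

Step 4 — take square root: d = √(0.7449) ≈ 0.8631.

d(x, mu) = √(0.7449) ≈ 0.8631


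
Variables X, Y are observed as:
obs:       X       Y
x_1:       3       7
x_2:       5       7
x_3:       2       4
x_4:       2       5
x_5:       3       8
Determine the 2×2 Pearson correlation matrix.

Step 1 — column means:
  mean(X) = (3 + 5 + 2 + 2 + 3) / 5 = 15/5 = 3
  mean(Y) = (7 + 7 + 4 + 5 + 8) / 5 = 31/5 = 6.2

Step 2 — sample variances and covariances s[i,j] = (1/(n-1)) · Σ_k (x_{k,i} - mean_i) · (x_{k,j} - mean_j), with n-1 = 4:
  s[X,X] = ((0)·(0) + (2)·(2) + (-1)·(-1) + (-1)·(-1) + (0)·(0)) / 4 = 6/4 = 1.5
  s[X,Y] = ((0)·(0.8) + (2)·(0.8) + (-1)·(-2.2) + (-1)·(-1.2) + (0)·(1.8)) / 4 = 5/4 = 1.25
  s[Y,Y] = ((0.8)·(0.8) + (0.8)·(0.8) + (-2.2)·(-2.2) + (-1.2)·(-1.2) + (1.8)·(1.8)) / 4 = 10.8/4 = 2.7
  Sample standard deviations s_i = √(s[i,i]):
  s(X) = √(1.5) = 1.2247
  s(Y) = √(2.7) = 1.6432

Step 3 — r_{ij} = s_{ij} / (s_i · s_j):
  r[X,X] = 1 (diagonal).
  r[X,Y] = 1.25 / (1.2247 · 1.6432) = 1.25 / 2.0125 = 0.6211
  r[Y,Y] = 1 (diagonal).

R is symmetric with unit diagonal. Assembling:

R = [[1, 0.6211],
 [0.6211, 1]]


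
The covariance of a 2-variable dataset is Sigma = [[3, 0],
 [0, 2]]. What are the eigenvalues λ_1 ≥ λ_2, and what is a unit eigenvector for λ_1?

Step 1 — characteristic polynomial of 2×2 Sigma:
  det(Sigma - λI) = λ² - trace · λ + det = 0.
  trace = 3 + 2 = 5, det = 3·2 - (0)² = 6.
Step 2 — discriminant:
  Δ = trace² - 4·det = 25 - 24 = 1.
Step 3 — eigenvalues:
  λ = (trace ± √Δ)/2 = (5 ± 1)/2,
  λ_1 = 3,  λ_2 = 2.

Step 4 — unit eigenvector for λ_1: Sigma is diagonal, so its eigenvectors are the coordinate axes. λ_1 = 3 is the diagonal entry on the first coordinate axis, hence
  v_1 = (1, 0) (||v_1|| = 1).

λ_1 = 3,  λ_2 = 2;  v_1 ≈ (1, 0)


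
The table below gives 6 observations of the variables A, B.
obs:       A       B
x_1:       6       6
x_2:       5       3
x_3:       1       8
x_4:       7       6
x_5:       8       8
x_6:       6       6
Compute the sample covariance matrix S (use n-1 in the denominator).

Step 1 — column means:
  mean(A) = (6 + 5 + 1 + 7 + 8 + 6) / 6 = 33/6 = 5.5
  mean(B) = (6 + 3 + 8 + 6 + 8 + 6) / 6 = 37/6 = 6.1667

Step 2 — sample covariance S[i,j] = (1/(n-1)) · Σ_k (x_{k,i} - mean_i) · (x_{k,j} - mean_j), with n-1 = 5.
  S[A,A] = ((0.5)·(0.5) + (-0.5)·(-0.5) + (-4.5)·(-4.5) + (1.5)·(1.5) + (2.5)·(2.5) + (0.5)·(0.5)) / 5 = 29.5/5 = 5.9
  S[A,B] = ((0.5)·(-0.1667) + (-0.5)·(-3.1667) + (-4.5)·(1.8333) + (1.5)·(-0.1667) + (2.5)·(1.8333) + (0.5)·(-0.1667)) / 5 = -2.5/5 = -0.5
  S[B,B] = ((-0.1667)·(-0.1667) + (-3.1667)·(-3.1667) + (1.8333)·(1.8333) + (-0.1667)·(-0.1667) + (1.8333)·(1.8333) + (-0.1667)·(-0.1667)) / 5 = 16.8333/5 = 3.3667

S is symmetric (S[j,i] = S[i,j]). Assembling:

S = [[5.9, -0.5],
 [-0.5, 3.3667]]


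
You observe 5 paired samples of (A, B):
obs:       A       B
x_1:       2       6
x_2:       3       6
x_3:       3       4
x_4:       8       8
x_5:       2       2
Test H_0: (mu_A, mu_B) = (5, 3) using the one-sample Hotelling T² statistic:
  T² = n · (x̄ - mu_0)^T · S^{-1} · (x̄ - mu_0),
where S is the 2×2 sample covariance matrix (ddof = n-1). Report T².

Step 1 — sample mean vector:
  mean(A) = (2 + 3 + 3 + 8 + 2) / 5 = 18/5 = 3.6
  mean(B) = (6 + 6 + 4 + 8 + 2) / 5 = 26/5 = 5.2
  x̄ = (3.6, 5.2),  deviation x̄ - mu_0 = (3.6, 5.2) - (5, 3) = (-1.4, 2.2).

Step 2 — sample covariance matrix, S[i,j] = (1/(n-1)) · Σ_k (x_{k,i} - mean_i) · (x_{k,j} - mean_j), divisor n-1 = 4:
  S[A,A] = ((-1.6)·(-1.6) + (-0.6)·(-0.6) + (-0.6)·(-0.6) + (4.4)·(4.4) + (-1.6)·(-1.6)) / 4 = 25.2/4 = 6.3
  S[A,B] = ((-1.6)·(0.8) + (-0.6)·(0.8) + (-0.6)·(-1.2) + (4.4)·(2.8) + (-1.6)·(-3.2)) / 4 = 16.4/4 = 4.1
  S[B,B] = ((0.8)·(0.8) + (0.8)·(0.8) + (-1.2)·(-1.2) + (2.8)·(2.8) + (-3.2)·(-3.2)) / 4 = 20.8/4 = 5.2
  S = [[6.3, 4.1],
 [4.1, 5.2]].

Step 3 — invert S. det(S) = 6.3·5.2 - (4.1)² = 15.95.
  S^{-1} = (1/det) · [[d, -b], [-b, a]] = [[0.326, -0.2571],
 [-0.2571, 0.395]].

Step 4 — quadratic form (x̄ - mu_0)^T · S^{-1} · (x̄ - mu_0):
  S^{-1} · (x̄ - mu_0) = (-1.0219, 1.2288),
  (x̄ - mu_0)^T · [...] = (-1.4)·(-1.0219) + (2.2)·(1.2288) = 4.1342.

Step 5 — scale by n: T² = 5 · 4.1342 = 20.6708.

T² ≈ 20.6708


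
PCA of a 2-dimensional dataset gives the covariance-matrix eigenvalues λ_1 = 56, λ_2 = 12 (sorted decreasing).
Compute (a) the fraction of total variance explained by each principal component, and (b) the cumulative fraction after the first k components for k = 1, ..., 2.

Step 1 — total variance = trace(Sigma) = Σ λ_i = 56 + 12 = 68.

Step 2 — fraction explained by component i = λ_i / Σ λ:
  PC1: 56/68 = 0.8235
  PC2: 12/68 = 0.1765

Step 3 — cumulative fraction after k components = (λ_1 + ... + λ_k) / Σ λ:
  k = 1: 56/68 = 0.8235
  k = 2: (56 + 12)/68 = 68/68 = 1

Summary (fraction, with percent):

explained: PC1 0.8235 (82.35%), PC2 0.1765 (17.65%);  cumulative: 0.8235, 1


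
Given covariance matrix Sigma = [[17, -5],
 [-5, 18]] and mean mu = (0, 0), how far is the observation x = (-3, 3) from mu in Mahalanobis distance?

Step 1 — centre the observation: (x - mu) = (-3, 3).

Step 2 — invert Sigma. det(Sigma) = 17·18 - (-5)² = 281.
  Sigma^{-1} = (1/det) · [[d, -b], [-b, a]] = [[0.0641, 0.0178],
 [0.0178, 0.0605]].

Step 3 — form the quadratic (x - mu)^T · Sigma^{-1} · (x - mu):
  Sigma^{-1} · (x - mu) = (-0.1388, 0.1281).
  (x - mu)^T · [Sigma^{-1} · (x - mu)] = (-3)·(-0.1388) + (3)·(0.1281) = 0.8007.

Step 4 — take square root: d = √(0.8007) ≈ 0.8948.

d(x, mu) = √(0.8007) ≈ 0.8948


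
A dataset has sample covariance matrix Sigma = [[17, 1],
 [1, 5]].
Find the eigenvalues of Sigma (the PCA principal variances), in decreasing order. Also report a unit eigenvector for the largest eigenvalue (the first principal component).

Step 1 — characteristic polynomial of 2×2 Sigma:
  det(Sigma - λI) = λ² - trace · λ + det = 0.
  trace = 17 + 5 = 22, det = 17·5 - (1)² = 84.
Step 2 — discriminant:
  Δ = trace² - 4·det = 484 - 336 = 148.
Step 3 — eigenvalues:
  λ = (trace ± √Δ)/2 = (22 ± 12.1655)/2,
  λ_1 = 17.0828,  λ_2 = 4.9172.

Step 4 — unit eigenvector for λ_1: solve (Sigma - λ_1 I)v = 0. First row:
  (17 - 17.0828)·v_x + (1)·v_y = 0, i.e. (-0.0828)·v_x + (1)·v_y = 0,
  so v ∝ (b, λ_1 - a) = (1, 0.0828) = u.
  ||u|| = √((1)² + (0.0828)²) = √(1.0068) ≈ 1.0034,
  v_1 = u/||u|| ≈ (0.9966, 0.0825) (||v_1|| = 1).

λ_1 = 17.0828,  λ_2 = 4.9172;  v_1 ≈ (0.9966, 0.0825)


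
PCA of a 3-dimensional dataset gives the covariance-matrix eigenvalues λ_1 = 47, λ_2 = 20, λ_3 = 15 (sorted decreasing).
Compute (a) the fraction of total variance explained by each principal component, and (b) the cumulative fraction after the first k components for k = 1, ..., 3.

Step 1 — total variance = trace(Sigma) = Σ λ_i = 47 + 20 + 15 = 82.

Step 2 — fraction explained by component i = λ_i / Σ λ:
  PC1: 47/82 = 0.5732
  PC2: 20/82 = 0.2439
  PC3: 15/82 = 0.1829

Step 3 — cumulative fraction after k components = (λ_1 + ... + λ_k) / Σ λ:
  k = 1: 47/82 = 0.5732
  k = 2: (47 + 20)/82 = 67/82 = 0.8171
  k = 3: (47 + 20 + 15)/82 = 82/82 = 1

Summary (fraction, with percent):

explained: PC1 0.5732 (57.32%), PC2 0.2439 (24.39%), PC3 0.1829 (18.29%);  cumulative: 0.5732, 0.8171, 1


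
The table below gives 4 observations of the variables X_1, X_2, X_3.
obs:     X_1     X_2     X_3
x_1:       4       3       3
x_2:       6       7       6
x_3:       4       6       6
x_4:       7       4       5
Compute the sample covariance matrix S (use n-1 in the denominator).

Step 1 — column means:
  mean(X_1) = (4 + 6 + 4 + 7) / 4 = 21/4 = 5.25
  mean(X_2) = (3 + 7 + 6 + 4) / 4 = 20/4 = 5
  mean(X_3) = (3 + 6 + 6 + 5) / 4 = 20/4 = 5

Step 2 — sample covariance S[i,j] = (1/(n-1)) · Σ_k (x_{k,i} - mean_i) · (x_{k,j} - mean_j), with n-1 = 3.
  S[X_1,X_1] = ((-1.25)·(-1.25) + (0.75)·(0.75) + (-1.25)·(-1.25) + (1.75)·(1.75)) / 3 = 6.75/3 = 2.25
  S[X_1,X_2] = ((-1.25)·(-2) + (0.75)·(2) + (-1.25)·(1) + (1.75)·(-1)) / 3 = 1/3 = 0.3333
  S[X_1,X_3] = ((-1.25)·(-2) + (0.75)·(1) + (-1.25)·(1) + (1.75)·(0)) / 3 = 2/3 = 0.6667
  S[X_2,X_2] = ((-2)·(-2) + (2)·(2) + (1)·(1) + (-1)·(-1)) / 3 = 10/3 = 3.3333
  S[X_2,X_3] = ((-2)·(-2) + (2)·(1) + (1)·(1) + (-1)·(0)) / 3 = 7/3 = 2.3333
  S[X_3,X_3] = ((-2)·(-2) + (1)·(1) + (1)·(1) + (0)·(0)) / 3 = 6/3 = 2

S is symmetric (S[j,i] = S[i,j]). Assembling:

S = [[2.25, 0.3333, 0.6667],
 [0.3333, 3.3333, 2.3333],
 [0.6667, 2.3333, 2]]


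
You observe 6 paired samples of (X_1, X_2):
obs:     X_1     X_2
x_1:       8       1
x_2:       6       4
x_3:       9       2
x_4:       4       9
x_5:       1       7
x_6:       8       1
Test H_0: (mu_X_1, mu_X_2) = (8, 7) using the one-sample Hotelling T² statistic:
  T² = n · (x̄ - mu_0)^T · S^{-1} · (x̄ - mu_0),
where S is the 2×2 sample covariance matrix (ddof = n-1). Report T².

Step 1 — sample mean vector:
  mean(X_1) = (8 + 6 + 9 + 4 + 1 + 8) / 6 = 36/6 = 6
  mean(X_2) = (1 + 4 + 2 + 9 + 7 + 1) / 6 = 24/6 = 4
  x̄ = (6, 4),  deviation x̄ - mu_0 = (6, 4) - (8, 7) = (-2, -3).

Step 2 — sample covariance matrix, S[i,j] = (1/(n-1)) · Σ_k (x_{k,i} - mean_i) · (x_{k,j} - mean_j), divisor n-1 = 5:
  S[X_1,X_1] = ((2)·(2) + (0)·(0) + (3)·(3) + (-2)·(-2) + (-5)·(-5) + (2)·(2)) / 5 = 46/5 = 9.2
  S[X_1,X_2] = ((2)·(-3) + (0)·(0) + (3)·(-2) + (-2)·(5) + (-5)·(3) + (2)·(-3)) / 5 = -43/5 = -8.6
  S[X_2,X_2] = ((-3)·(-3) + (0)·(0) + (-2)·(-2) + (5)·(5) + (3)·(3) + (-3)·(-3)) / 5 = 56/5 = 11.2
  S = [[9.2, -8.6],
 [-8.6, 11.2]].

Step 3 — invert S. det(S) = 9.2·11.2 - (-8.6)² = 29.08.
  S^{-1} = (1/det) · [[d, -b], [-b, a]] = [[0.3851, 0.2957],
 [0.2957, 0.3164]].

Step 4 — quadratic form (x̄ - mu_0)^T · S^{-1} · (x̄ - mu_0):
  S^{-1} · (x̄ - mu_0) = (-1.6575, -1.5406),
  (x̄ - mu_0)^T · [...] = (-2)·(-1.6575) + (-3)·(-1.5406) = 7.9367.

Step 5 — scale by n: T² = 6 · 7.9367 = 47.6204.

T² ≈ 47.6204


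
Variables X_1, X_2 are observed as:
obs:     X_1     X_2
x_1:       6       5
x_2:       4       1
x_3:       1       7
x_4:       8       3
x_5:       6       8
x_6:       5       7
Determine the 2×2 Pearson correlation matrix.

Step 1 — column means:
  mean(X_1) = (6 + 4 + 1 + 8 + 6 + 5) / 6 = 30/6 = 5
  mean(X_2) = (5 + 1 + 7 + 3 + 8 + 7) / 6 = 31/6 = 5.1667

Step 2 — sample variances and covariances s[i,j] = (1/(n-1)) · Σ_k (x_{k,i} - mean_i) · (x_{k,j} - mean_j), with n-1 = 5:
  s[X_1,X_1] = ((1)·(1) + (-1)·(-1) + (-4)·(-4) + (3)·(3) + (1)·(1) + (0)·(0)) / 5 = 28/5 = 5.6
  s[X_1,X_2] = ((1)·(-0.1667) + (-1)·(-4.1667) + (-4)·(1.8333) + (3)·(-2.1667) + (1)·(2.8333) + (0)·(1.8333)) / 5 = -7/5 = -1.4
  s[X_2,X_2] = ((-0.1667)·(-0.1667) + (-4.1667)·(-4.1667) + (1.8333)·(1.8333) + (-2.1667)·(-2.1667) + (2.8333)·(2.8333) + (1.8333)·(1.8333)) / 5 = 36.8333/5 = 7.3667
  Sample standard deviations s_i = √(s[i,i]):
  s(X_1) = √(5.6) = 2.3664
  s(X_2) = √(7.3667) = 2.7142

Step 3 — r_{ij} = s_{ij} / (s_i · s_j):
  r[X_1,X_1] = 1 (diagonal).
  r[X_1,X_2] = -1.4 / (2.3664 · 2.7142) = -1.4 / 6.4229 = -0.218
  r[X_2,X_2] = 1 (diagonal).

R is symmetric with unit diagonal. Assembling:

R = [[1, -0.218],
 [-0.218, 1]]


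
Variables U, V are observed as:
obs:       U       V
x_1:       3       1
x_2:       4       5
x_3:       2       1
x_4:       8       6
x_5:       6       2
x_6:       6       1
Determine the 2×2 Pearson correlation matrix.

Step 1 — column means:
  mean(U) = (3 + 4 + 2 + 8 + 6 + 6) / 6 = 29/6 = 4.8333
  mean(V) = (1 + 5 + 1 + 6 + 2 + 1) / 6 = 16/6 = 2.6667

Step 2 — sample variances and covariances s[i,j] = (1/(n-1)) · Σ_k (x_{k,i} - mean_i) · (x_{k,j} - mean_j), with n-1 = 5:
  s[U,U] = ((-1.8333)·(-1.8333) + (-0.8333)·(-0.8333) + (-2.8333)·(-2.8333) + (3.1667)·(3.1667) + (1.1667)·(1.1667) + (1.1667)·(1.1667)) / 5 = 24.8333/5 = 4.9667
  s[U,V] = ((-1.8333)·(-1.6667) + (-0.8333)·(2.3333) + (-2.8333)·(-1.6667) + (3.1667)·(3.3333) + (1.1667)·(-0.6667) + (1.1667)·(-1.6667)) / 5 = 13.6667/5 = 2.7333
  s[V,V] = ((-1.6667)·(-1.6667) + (2.3333)·(2.3333) + (-1.6667)·(-1.6667) + (3.3333)·(3.3333) + (-0.6667)·(-0.6667) + (-1.6667)·(-1.6667)) / 5 = 25.3333/5 = 5.0667
  Sample standard deviations s_i = √(s[i,i]):
  s(U) = √(4.9667) = 2.2286
  s(V) = √(5.0667) = 2.2509

Step 3 — r_{ij} = s_{ij} / (s_i · s_j):
  r[U,U] = 1 (diagonal).
  r[U,V] = 2.7333 / (2.2286 · 2.2509) = 2.7333 / 5.0164 = 0.5449
  r[V,V] = 1 (diagonal).

R is symmetric with unit diagonal. Assembling:

R = [[1, 0.5449],
 [0.5449, 1]]


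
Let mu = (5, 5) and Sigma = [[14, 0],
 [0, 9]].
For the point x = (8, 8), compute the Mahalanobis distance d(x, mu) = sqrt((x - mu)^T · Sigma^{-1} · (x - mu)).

Step 1 — centre the observation: (x - mu) = (3, 3).

Step 2 — invert Sigma. det(Sigma) = 14·9 - (0)² = 126.
  Sigma^{-1} = (1/det) · [[d, -b], [-b, a]] = [[0.0714, 0],
 [0, 0.1111]].

Step 3 — form the quadratic (x - mu)^T · Sigma^{-1} · (x - mu):
  Sigma^{-1} · (x - mu) = (0.2143, 0.3333).
  (x - mu)^T · [Sigma^{-1} · (x - mu)] = (3)·(0.2143) + (3)·(0.3333) = 1.6429.

Step 4 — take square root: d = √(1.6429) ≈ 1.2817.

d(x, mu) = √(1.6429) ≈ 1.2817


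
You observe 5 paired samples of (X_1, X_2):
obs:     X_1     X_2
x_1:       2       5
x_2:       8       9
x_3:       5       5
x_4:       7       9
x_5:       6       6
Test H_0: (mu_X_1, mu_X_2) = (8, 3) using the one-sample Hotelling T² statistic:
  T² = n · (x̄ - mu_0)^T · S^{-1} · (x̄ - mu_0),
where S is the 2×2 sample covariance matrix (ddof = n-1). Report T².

Step 1 — sample mean vector:
  mean(X_1) = (2 + 8 + 5 + 7 + 6) / 5 = 28/5 = 5.6
  mean(X_2) = (5 + 9 + 5 + 9 + 6) / 5 = 34/5 = 6.8
  x̄ = (5.6, 6.8),  deviation x̄ - mu_0 = (5.6, 6.8) - (8, 3) = (-2.4, 3.8).

Step 2 — sample covariance matrix, S[i,j] = (1/(n-1)) · Σ_k (x_{k,i} - mean_i) · (x_{k,j} - mean_j), divisor n-1 = 4:
  S[X_1,X_1] = ((-3.6)·(-3.6) + (2.4)·(2.4) + (-0.6)·(-0.6) + (1.4)·(1.4) + (0.4)·(0.4)) / 4 = 21.2/4 = 5.3
  S[X_1,X_2] = ((-3.6)·(-1.8) + (2.4)·(2.2) + (-0.6)·(-1.8) + (1.4)·(2.2) + (0.4)·(-0.8)) / 4 = 15.6/4 = 3.9
  S[X_2,X_2] = ((-1.8)·(-1.8) + (2.2)·(2.2) + (-1.8)·(-1.8) + (2.2)·(2.2) + (-0.8)·(-0.8)) / 4 = 16.8/4 = 4.2
  S = [[5.3, 3.9],
 [3.9, 4.2]].

Step 3 — invert S. det(S) = 5.3·4.2 - (3.9)² = 7.05.
  S^{-1} = (1/det) · [[d, -b], [-b, a]] = [[0.5957, -0.5532],
 [-0.5532, 0.7518]].

Step 4 — quadratic form (x̄ - mu_0)^T · S^{-1} · (x̄ - mu_0):
  S^{-1} · (x̄ - mu_0) = (-3.5319, 4.1844),
  (x̄ - mu_0)^T · [...] = (-2.4)·(-3.5319) + (3.8)·(4.1844) = 24.3773.

Step 5 — scale by n: T² = 5 · 24.3773 = 121.8865.

T² ≈ 121.8865


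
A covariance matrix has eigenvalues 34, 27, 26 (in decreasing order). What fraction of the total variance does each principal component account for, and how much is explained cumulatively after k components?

Step 1 — total variance = trace(Sigma) = Σ λ_i = 34 + 27 + 26 = 87.

Step 2 — fraction explained by component i = λ_i / Σ λ:
  PC1: 34/87 = 0.3908
  PC2: 27/87 = 0.3103
  PC3: 26/87 = 0.2989

Step 3 — cumulative fraction after k components = (λ_1 + ... + λ_k) / Σ λ:
  k = 1: 34/87 = 0.3908
  k = 2: (34 + 27)/87 = 61/87 = 0.7011
  k = 3: (34 + 27 + 26)/87 = 87/87 = 1

Summary (fraction, with percent):

explained: PC1 0.3908 (39.08%), PC2 0.3103 (31.03%), PC3 0.2989 (29.89%);  cumulative: 0.3908, 0.7011, 1


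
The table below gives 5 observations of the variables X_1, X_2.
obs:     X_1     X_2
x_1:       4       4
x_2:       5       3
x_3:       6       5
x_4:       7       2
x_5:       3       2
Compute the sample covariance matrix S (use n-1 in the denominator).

Step 1 — column means:
  mean(X_1) = (4 + 5 + 6 + 7 + 3) / 5 = 25/5 = 5
  mean(X_2) = (4 + 3 + 5 + 2 + 2) / 5 = 16/5 = 3.2

Step 2 — sample covariance S[i,j] = (1/(n-1)) · Σ_k (x_{k,i} - mean_i) · (x_{k,j} - mean_j), with n-1 = 4.
  S[X_1,X_1] = ((-1)·(-1) + (0)·(0) + (1)·(1) + (2)·(2) + (-2)·(-2)) / 4 = 10/4 = 2.5
  S[X_1,X_2] = ((-1)·(0.8) + (0)·(-0.2) + (1)·(1.8) + (2)·(-1.2) + (-2)·(-1.2)) / 4 = 1/4 = 0.25
  S[X_2,X_2] = ((0.8)·(0.8) + (-0.2)·(-0.2) + (1.8)·(1.8) + (-1.2)·(-1.2) + (-1.2)·(-1.2)) / 4 = 6.8/4 = 1.7

S is symmetric (S[j,i] = S[i,j]). Assembling:

S = [[2.5, 0.25],
 [0.25, 1.7]]


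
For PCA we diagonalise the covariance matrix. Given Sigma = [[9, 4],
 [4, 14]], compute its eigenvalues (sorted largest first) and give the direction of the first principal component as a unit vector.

Step 1 — characteristic polynomial of 2×2 Sigma:
  det(Sigma - λI) = λ² - trace · λ + det = 0.
  trace = 9 + 14 = 23, det = 9·14 - (4)² = 110.
Step 2 — discriminant:
  Δ = trace² - 4·det = 529 - 440 = 89.
Step 3 — eigenvalues:
  λ = (trace ± √Δ)/2 = (23 ± 9.434)/2,
  λ_1 = 16.217,  λ_2 = 6.783.

Step 4 — unit eigenvector for λ_1: solve (Sigma - λ_1 I)v = 0. First row:
  (9 - 16.217)·v_x + (4)·v_y = 0, i.e. (-7.217)·v_x + (4)·v_y = 0,
  so v ∝ (b, λ_1 - a) = (4, 7.217) = u.
  ||u|| = √((4)² + (7.217)²) = √(68.085) ≈ 8.2514,
  v_1 = u/||u|| ≈ (0.4848, 0.8746) (||v_1|| = 1).

λ_1 = 16.217,  λ_2 = 6.783;  v_1 ≈ (0.4848, 0.8746)
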